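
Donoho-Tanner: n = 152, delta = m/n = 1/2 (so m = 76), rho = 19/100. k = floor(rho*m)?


m = 1/2*152 = 76.
rho = 19/100.
rho*m = 19/100*76 = 14.44.
k = floor(14.44) = 14.

14


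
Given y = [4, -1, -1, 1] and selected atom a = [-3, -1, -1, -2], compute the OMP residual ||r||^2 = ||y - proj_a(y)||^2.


a^T a = 15.
a^T y = -12.
coeff = -12/15 = -4/5.
||r||^2 = 47/5.

47/5


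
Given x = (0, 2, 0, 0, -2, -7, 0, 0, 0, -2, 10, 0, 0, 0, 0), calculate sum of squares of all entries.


Non-zero entries: [(1, 2), (4, -2), (5, -7), (9, -2), (10, 10)]
Squares: [4, 4, 49, 4, 100]
||x||_2^2 = sum = 161.

161


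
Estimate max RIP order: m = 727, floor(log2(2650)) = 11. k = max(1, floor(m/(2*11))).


floor(log2(2650)) = 11.
2*11 = 22.
m/(2*floor(log2(n))) = 727/22 ≈ 33.0455.
floor = 33.
k = max(1, 33) = 33.

33


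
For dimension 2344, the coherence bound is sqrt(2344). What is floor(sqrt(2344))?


48^2 = 2304 <= 2344 < 2401 = 49^2, so 48 <= sqrt(2344) < 49.
floor(sqrt(2344)) = 48.

48


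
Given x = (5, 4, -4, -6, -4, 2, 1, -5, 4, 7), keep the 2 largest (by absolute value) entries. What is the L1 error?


Sorted |x_i| descending: [7, 6, 5, 5, 4, 4, 4, 4, 2, 1]
Keep top 2: [7, 6]
Tail entries: [5, 5, 4, 4, 4, 4, 2, 1]
L1 error = sum of tail = 29.

29


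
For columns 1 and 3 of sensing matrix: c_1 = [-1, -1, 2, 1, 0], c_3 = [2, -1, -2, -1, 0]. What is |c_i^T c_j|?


Inner product: -1*2 + -1*-1 + 2*-2 + 1*-1 + 0*0
Products: [-2, 1, -4, -1, 0]
Sum = -6.
|dot| = 6.

6


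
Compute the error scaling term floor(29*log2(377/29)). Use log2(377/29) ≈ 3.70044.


log2(n/k) = log2(377/29) ≈ 3.70044.
k*log2(n/k) ≈ 29*3.70044 = 107.31276.
floor(107.31276) = 107.

107


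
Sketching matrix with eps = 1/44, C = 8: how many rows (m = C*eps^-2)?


1/eps = 44.
(1/eps)^2 = 1936.
m = 8*1936 = 15488.

15488


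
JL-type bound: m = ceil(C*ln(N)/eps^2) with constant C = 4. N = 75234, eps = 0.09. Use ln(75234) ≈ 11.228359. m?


ln(75234) ≈ 11.228359.
eps^2 = 0.09^2 = 0.0081.
C*ln(N)/eps^2 ≈ 4*11.228359/0.0081 ≈ 5544.8686.
m = ceil(5544.8686) = 5545.

5545


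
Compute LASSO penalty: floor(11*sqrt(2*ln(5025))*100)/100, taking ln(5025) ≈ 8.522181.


ln(5025) ≈ 8.522181.
2*ln(n) ≈ 17.044362.
sqrt(2*ln(n)) ≈ sqrt(17.044362) ≈ 4.128482.
lambda ≈ 11*4.128482 = 45.413302.
floor(lambda*100)/100 = 45.41.

45.41


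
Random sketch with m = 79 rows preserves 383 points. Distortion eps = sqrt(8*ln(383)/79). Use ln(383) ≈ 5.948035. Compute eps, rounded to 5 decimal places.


ln(383) ≈ 5.948035.
8*ln(N)/m ≈ 8*5.948035/79 ≈ 0.60233266.
eps = sqrt(0.60233266) ≈ 0.7761009 ≈ 0.77610.

0.77610


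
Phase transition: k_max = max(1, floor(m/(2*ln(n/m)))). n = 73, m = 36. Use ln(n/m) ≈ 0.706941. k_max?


n/m = 73/36.
ln(n/m) ≈ 0.706941.
2*ln(n/m) ≈ 1.413882.
m/(2*ln(n/m)) ≈ 36/1.413882 ≈ 25.4618.
floor = 25.
k_max = max(1, 25) = 25.

25


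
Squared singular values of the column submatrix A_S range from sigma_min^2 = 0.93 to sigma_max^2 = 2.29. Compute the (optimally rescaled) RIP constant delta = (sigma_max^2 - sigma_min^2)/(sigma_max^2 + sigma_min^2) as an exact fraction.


lambda_max - lambda_min = 2.29 - 0.93 = 1.36.
lambda_max + lambda_min = 2.29 + 0.93 = 3.22.
delta = 1.36/3.22 = 136/322 = 68/161.

68/161


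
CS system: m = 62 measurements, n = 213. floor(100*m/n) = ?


100*m/n = 100*62/213 ≈ 29.108.
floor = 29.

29


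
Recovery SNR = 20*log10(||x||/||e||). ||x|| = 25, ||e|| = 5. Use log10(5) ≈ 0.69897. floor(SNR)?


||x||/||e|| = 25/5 = 5.
log10(5) ≈ 0.69897.
20*log10(||x||/||e||) ≈ 20*0.69897 = 13.9794.
floor(13.9794) = 13.

13


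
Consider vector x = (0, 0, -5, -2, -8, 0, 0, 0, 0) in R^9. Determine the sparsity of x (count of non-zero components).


Non-zero positions: [2, 3, 4].
Sparsity = 3.

3


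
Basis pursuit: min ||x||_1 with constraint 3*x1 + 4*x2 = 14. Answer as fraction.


Axis intercepts:
  x1 = 14/3, x2 = 0: L1 = 14/3
  x1 = 0, x2 = 7/2: L1 = 7/2
x* = (0, 7/2)
||x*||_1 = 7/2.

7/2


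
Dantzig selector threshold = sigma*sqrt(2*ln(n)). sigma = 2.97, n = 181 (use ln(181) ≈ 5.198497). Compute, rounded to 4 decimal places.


ln(181) ≈ 5.198497.
2*ln(n) ≈ 10.396994.
sqrt(2*ln(n)) ≈ sqrt(10.396994) ≈ 3.224437.
threshold ≈ 2.97*3.224437 = 9.57657789 ≈ 9.5766.

9.5766


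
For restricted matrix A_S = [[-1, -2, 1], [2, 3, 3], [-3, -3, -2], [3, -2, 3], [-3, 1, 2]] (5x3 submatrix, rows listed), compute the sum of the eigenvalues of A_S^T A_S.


Sum of eigenvalues of A_S^T A_S = trace(A_S^T A_S) = sum of squared column norms of A_S.
A_S^T A_S diagonal: [32, 27, 27].
trace = 32 + 27 + 27 = 86.

86


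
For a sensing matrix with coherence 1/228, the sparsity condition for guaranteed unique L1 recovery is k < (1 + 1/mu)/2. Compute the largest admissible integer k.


1/mu = 228.
1 + 1/mu = 229.
(1 + 1/mu)/2 = 114.5 is not an integer, so k_max = floor(114.5) = 114.

114


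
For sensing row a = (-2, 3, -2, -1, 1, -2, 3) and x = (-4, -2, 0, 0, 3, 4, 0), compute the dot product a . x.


Non-zero terms: ['-2*-4', '3*-2', '1*3', '-2*4']
Products: [8, -6, 3, -8]
y = sum = -3.

-3


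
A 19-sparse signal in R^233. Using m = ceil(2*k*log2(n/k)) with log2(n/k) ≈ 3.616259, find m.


log2(n/k) = log2(233/19) ≈ 3.616259.
2*k*log2(n/k) ≈ 2*19*3.616259 = 137.417842.
m = ceil(137.417842) = 138.

138


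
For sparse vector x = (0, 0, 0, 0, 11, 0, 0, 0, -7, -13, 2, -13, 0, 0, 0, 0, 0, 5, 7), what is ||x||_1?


Non-zero entries: [(4, 11), (8, -7), (9, -13), (10, 2), (11, -13), (17, 5), (18, 7)]
Absolute values: [11, 7, 13, 2, 13, 5, 7]
||x||_1 = sum = 58.

58


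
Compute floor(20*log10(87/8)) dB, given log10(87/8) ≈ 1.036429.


||x||/||e|| = 87/8.
log10(87/8) ≈ 1.036429.
20*log10(||x||/||e||) ≈ 20*1.036429 = 20.72858.
floor(20.72858) = 20.

20


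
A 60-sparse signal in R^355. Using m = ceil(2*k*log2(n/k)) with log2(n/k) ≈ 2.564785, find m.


log2(n/k) = log2(355/60) ≈ 2.564785.
2*k*log2(n/k) ≈ 2*60*2.564785 = 307.7742.
m = ceil(307.7742) = 308.

308


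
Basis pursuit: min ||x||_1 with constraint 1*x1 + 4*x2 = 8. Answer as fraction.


Axis intercepts:
  x1 = 8, x2 = 0: L1 = 8
  x1 = 0, x2 = 2: L1 = 2
x* = (0, 2)
||x*||_1 = 2.

2


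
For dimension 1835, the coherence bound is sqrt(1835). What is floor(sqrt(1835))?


42^2 = 1764 <= 1835 < 1849 = 43^2, so 42 <= sqrt(1835) < 43.
floor(sqrt(1835)) = 42.

42


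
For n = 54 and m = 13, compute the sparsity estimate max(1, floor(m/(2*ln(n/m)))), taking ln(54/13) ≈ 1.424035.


n/m = 54/13.
ln(n/m) ≈ 1.424035.
2*ln(n/m) ≈ 2.84807.
m/(2*ln(n/m)) ≈ 13/2.84807 ≈ 4.5645.
floor = 4.
k_max = max(1, 4) = 4.

4


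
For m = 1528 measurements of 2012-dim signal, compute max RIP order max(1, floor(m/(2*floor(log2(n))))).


floor(log2(2012)) = 10.
2*10 = 20.
m/(2*floor(log2(n))) = 1528/20 ≈ 76.4.
floor = 76.
k = max(1, 76) = 76.

76


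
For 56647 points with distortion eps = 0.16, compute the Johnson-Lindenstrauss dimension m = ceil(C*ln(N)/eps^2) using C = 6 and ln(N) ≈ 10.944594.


ln(56647) ≈ 10.944594.
eps^2 = 0.16^2 = 0.0256.
C*ln(N)/eps^2 ≈ 6*10.944594/0.0256 ≈ 2565.1392.
m = ceil(2565.1392) = 2566.

2566


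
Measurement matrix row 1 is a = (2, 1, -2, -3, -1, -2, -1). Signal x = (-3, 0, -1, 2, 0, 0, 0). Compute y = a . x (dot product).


Non-zero terms: ['2*-3', '-2*-1', '-3*2']
Products: [-6, 2, -6]
y = sum = -10.

-10


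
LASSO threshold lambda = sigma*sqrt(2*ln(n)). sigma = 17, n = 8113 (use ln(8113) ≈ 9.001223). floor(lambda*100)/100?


ln(8113) ≈ 9.001223.
2*ln(n) ≈ 18.002446.
sqrt(2*ln(n)) ≈ sqrt(18.002446) ≈ 4.242929.
lambda ≈ 17*4.242929 = 72.129793.
floor(lambda*100)/100 = 72.12.

72.12


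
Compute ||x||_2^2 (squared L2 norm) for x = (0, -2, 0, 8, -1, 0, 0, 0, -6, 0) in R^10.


Non-zero entries: [(1, -2), (3, 8), (4, -1), (8, -6)]
Squares: [4, 64, 1, 36]
||x||_2^2 = sum = 105.

105


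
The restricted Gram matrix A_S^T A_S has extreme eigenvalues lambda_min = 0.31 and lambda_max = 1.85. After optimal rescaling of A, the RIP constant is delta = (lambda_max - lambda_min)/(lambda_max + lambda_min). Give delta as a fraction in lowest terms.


lambda_max - lambda_min = 1.85 - 0.31 = 1.54.
lambda_max + lambda_min = 1.85 + 0.31 = 2.16.
delta = 1.54/2.16 = 154/216 = 77/108.

77/108


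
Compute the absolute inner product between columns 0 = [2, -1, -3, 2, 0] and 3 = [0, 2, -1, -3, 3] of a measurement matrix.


Inner product: 2*0 + -1*2 + -3*-1 + 2*-3 + 0*3
Products: [0, -2, 3, -6, 0]
Sum = -5.
|dot| = 5.

5


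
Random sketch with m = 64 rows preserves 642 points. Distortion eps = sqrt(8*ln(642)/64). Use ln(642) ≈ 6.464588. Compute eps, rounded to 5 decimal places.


ln(642) ≈ 6.464588.
8*ln(N)/m ≈ 8*6.464588/64 ≈ 0.8080735.
eps = sqrt(0.8080735) ≈ 0.8989291 ≈ 0.89893.

0.89893


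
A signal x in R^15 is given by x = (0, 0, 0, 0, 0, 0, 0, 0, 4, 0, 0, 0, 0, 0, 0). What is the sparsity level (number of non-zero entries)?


Non-zero positions: [8].
Sparsity = 1.

1


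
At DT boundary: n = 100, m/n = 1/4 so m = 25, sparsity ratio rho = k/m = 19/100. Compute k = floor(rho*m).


m = 1/4*100 = 25.
rho = 19/100.
rho*m = 19/100*25 = 4.75.
k = floor(4.75) = 4.

4


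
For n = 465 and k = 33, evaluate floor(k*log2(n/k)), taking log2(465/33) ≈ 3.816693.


log2(n/k) = log2(465/33) ≈ 3.816693.
k*log2(n/k) ≈ 33*3.816693 = 125.950869.
floor(125.950869) = 125.

125


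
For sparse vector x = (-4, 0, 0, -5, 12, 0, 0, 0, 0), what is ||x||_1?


Non-zero entries: [(0, -4), (3, -5), (4, 12)]
Absolute values: [4, 5, 12]
||x||_1 = sum = 21.

21


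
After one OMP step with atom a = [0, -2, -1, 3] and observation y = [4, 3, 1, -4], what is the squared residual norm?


a^T a = 14.
a^T y = -19.
coeff = -19/14 = -19/14.
||r||^2 = 227/14.

227/14


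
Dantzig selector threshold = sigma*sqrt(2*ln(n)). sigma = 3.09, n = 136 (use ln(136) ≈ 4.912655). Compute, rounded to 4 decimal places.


ln(136) ≈ 4.912655.
2*ln(n) ≈ 9.82531.
sqrt(2*ln(n)) ≈ sqrt(9.82531) ≈ 3.134535.
threshold ≈ 3.09*3.134535 = 9.68571315 ≈ 9.6857.

9.6857


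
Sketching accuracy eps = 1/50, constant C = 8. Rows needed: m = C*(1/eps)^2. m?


1/eps = 50.
(1/eps)^2 = 2500.
m = 8*2500 = 20000.

20000


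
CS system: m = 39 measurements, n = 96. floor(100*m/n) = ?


100*m/n = 100*39/96 ≈ 40.625.
floor = 40.

40


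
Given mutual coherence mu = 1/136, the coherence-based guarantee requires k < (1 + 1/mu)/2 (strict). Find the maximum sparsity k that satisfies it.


1/mu = 136.
1 + 1/mu = 137.
(1 + 1/mu)/2 = 68.5 is not an integer, so k_max = floor(68.5) = 68.

68


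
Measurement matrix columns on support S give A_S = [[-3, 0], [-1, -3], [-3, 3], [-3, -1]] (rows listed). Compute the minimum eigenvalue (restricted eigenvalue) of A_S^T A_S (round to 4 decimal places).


A_S^T A_S = [[28, -3], [-3, 19]].
trace = 47.
det = 523.
disc = trace^2 - 4*det = 2209 - 4*523 = 117.
sqrt(117) ≈ 10.816654.
lam_min = (47 - sqrt(117))/2 ≈ (47 - 10.816654)/2 = 18.091673 ≈ 18.0917.

18.0917


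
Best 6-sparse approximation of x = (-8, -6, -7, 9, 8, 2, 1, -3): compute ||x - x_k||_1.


Sorted |x_i| descending: [9, 8, 8, 7, 6, 3, 2, 1]
Keep top 6: [9, 8, 8, 7, 6, 3]
Tail entries: [2, 1]
L1 error = sum of tail = 3.

3


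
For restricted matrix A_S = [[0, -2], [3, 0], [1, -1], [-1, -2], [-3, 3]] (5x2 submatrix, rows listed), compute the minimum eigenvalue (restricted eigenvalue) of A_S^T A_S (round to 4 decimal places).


A_S^T A_S = [[20, -8], [-8, 18]].
trace = 38.
det = 296.
disc = trace^2 - 4*det = 1444 - 4*296 = 260.
sqrt(260) ≈ 16.124515.
lam_min = (38 - sqrt(260))/2 ≈ (38 - 16.124515)/2 = 10.9377425 ≈ 10.9377.

10.9377


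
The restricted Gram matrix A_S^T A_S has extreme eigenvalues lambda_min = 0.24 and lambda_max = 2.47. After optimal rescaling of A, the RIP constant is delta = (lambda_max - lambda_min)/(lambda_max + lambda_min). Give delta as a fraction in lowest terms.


lambda_max - lambda_min = 2.47 - 0.24 = 2.23.
lambda_max + lambda_min = 2.47 + 0.24 = 2.71.
delta = 2.23/2.71 = 223/271.

223/271


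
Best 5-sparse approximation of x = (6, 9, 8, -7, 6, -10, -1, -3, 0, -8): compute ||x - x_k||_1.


Sorted |x_i| descending: [10, 9, 8, 8, 7, 6, 6, 3, 1, 0]
Keep top 5: [10, 9, 8, 8, 7]
Tail entries: [6, 6, 3, 1, 0]
L1 error = sum of tail = 16.

16


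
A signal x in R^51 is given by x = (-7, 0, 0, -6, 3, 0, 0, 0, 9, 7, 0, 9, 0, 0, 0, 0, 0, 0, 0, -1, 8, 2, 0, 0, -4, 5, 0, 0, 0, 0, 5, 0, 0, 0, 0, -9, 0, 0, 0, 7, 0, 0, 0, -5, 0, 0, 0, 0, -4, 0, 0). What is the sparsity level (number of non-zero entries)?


Non-zero positions: [0, 3, 4, 8, 9, 11, 19, 20, 21, 24, 25, 30, 35, 39, 43, 48].
Sparsity = 16.

16


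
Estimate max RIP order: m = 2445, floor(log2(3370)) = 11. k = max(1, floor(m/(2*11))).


floor(log2(3370)) = 11.
2*11 = 22.
m/(2*floor(log2(n))) = 2445/22 ≈ 111.1364.
floor = 111.
k = max(1, 111) = 111.

111


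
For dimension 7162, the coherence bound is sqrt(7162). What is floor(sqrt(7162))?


84^2 = 7056 <= 7162 < 7225 = 85^2, so 84 <= sqrt(7162) < 85.
floor(sqrt(7162)) = 84.

84


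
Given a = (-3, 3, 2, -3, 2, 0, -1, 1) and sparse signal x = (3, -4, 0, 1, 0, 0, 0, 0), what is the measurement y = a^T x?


Non-zero terms: ['-3*3', '3*-4', '-3*1']
Products: [-9, -12, -3]
y = sum = -24.

-24


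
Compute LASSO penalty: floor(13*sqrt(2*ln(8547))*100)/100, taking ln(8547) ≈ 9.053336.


ln(8547) ≈ 9.053336.
2*ln(n) ≈ 18.106672.
sqrt(2*ln(n)) ≈ sqrt(18.106672) ≈ 4.255194.
lambda ≈ 13*4.255194 = 55.317522.
floor(lambda*100)/100 = 55.31.

55.31


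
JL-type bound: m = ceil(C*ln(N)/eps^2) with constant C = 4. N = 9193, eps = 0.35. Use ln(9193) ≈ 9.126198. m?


ln(9193) ≈ 9.126198.
eps^2 = 0.35^2 = 0.1225.
C*ln(N)/eps^2 ≈ 4*9.126198/0.1225 ≈ 297.9983.
m = ceil(297.9983) = 298.

298


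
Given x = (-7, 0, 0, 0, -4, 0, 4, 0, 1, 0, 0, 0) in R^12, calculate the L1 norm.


Non-zero entries: [(0, -7), (4, -4), (6, 4), (8, 1)]
Absolute values: [7, 4, 4, 1]
||x||_1 = sum = 16.

16


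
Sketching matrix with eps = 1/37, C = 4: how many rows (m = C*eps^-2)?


1/eps = 37.
(1/eps)^2 = 1369.
m = 4*1369 = 5476.

5476


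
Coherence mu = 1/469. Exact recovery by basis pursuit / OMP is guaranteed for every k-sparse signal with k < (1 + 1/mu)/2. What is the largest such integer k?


1/mu = 469.
1 + 1/mu = 470.
(1 + 1/mu)/2 = 235 is an integer and the inequality is strict, so k_max = 235 - 1 = 234.

234


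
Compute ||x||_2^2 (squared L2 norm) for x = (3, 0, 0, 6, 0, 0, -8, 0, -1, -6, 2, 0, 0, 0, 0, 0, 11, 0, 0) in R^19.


Non-zero entries: [(0, 3), (3, 6), (6, -8), (8, -1), (9, -6), (10, 2), (16, 11)]
Squares: [9, 36, 64, 1, 36, 4, 121]
||x||_2^2 = sum = 271.

271


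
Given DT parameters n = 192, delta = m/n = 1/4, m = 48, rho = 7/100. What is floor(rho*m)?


m = 1/4*192 = 48.
rho = 7/100.
rho*m = 7/100*48 = 3.36.
k = floor(3.36) = 3.

3


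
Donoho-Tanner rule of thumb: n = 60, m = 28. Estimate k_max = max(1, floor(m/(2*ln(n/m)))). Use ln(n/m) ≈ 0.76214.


n/m = 60/28 = 15/7.
ln(n/m) ≈ 0.76214.
2*ln(n/m) ≈ 1.52428.
m/(2*ln(n/m)) ≈ 28/1.52428 ≈ 18.3693.
floor = 18.
k_max = max(1, 18) = 18.

18


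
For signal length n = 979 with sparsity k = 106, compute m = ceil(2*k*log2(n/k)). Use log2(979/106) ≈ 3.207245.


log2(n/k) = log2(979/106) ≈ 3.207245.
2*k*log2(n/k) ≈ 2*106*3.207245 = 679.93594.
m = ceil(679.93594) = 680.

680


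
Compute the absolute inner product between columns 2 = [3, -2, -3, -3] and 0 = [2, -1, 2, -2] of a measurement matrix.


Inner product: 3*2 + -2*-1 + -3*2 + -3*-2
Products: [6, 2, -6, 6]
Sum = 8.
|dot| = 8.

8


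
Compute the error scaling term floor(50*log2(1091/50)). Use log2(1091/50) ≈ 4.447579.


log2(n/k) = log2(1091/50) ≈ 4.447579.
k*log2(n/k) ≈ 50*4.447579 = 222.37895.
floor(222.37895) = 222.

222


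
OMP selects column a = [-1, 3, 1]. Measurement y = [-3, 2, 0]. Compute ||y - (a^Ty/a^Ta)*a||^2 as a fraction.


a^T a = 11.
a^T y = 9.
coeff = 9/11 = 9/11.
||r||^2 = 62/11.

62/11


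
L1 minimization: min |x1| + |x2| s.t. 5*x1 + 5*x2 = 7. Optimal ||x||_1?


Axis intercepts:
  x1 = 7/5, x2 = 0: L1 = 7/5
  x1 = 0, x2 = 7/5: L1 = 7/5
x* = (7/5, 0)
||x*||_1 = 7/5.

7/5


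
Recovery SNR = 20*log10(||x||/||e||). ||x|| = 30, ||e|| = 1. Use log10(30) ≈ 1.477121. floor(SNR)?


||x||/||e|| = 30/1 = 30.
log10(30) ≈ 1.477121.
20*log10(||x||/||e||) ≈ 20*1.477121 = 29.54242.
floor(29.54242) = 29.

29


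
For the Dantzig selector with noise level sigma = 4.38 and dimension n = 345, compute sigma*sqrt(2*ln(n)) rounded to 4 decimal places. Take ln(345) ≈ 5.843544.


ln(345) ≈ 5.843544.
2*ln(n) ≈ 11.687088.
sqrt(2*ln(n)) ≈ sqrt(11.687088) ≈ 3.418638.
threshold ≈ 4.38*3.418638 = 14.97363444 ≈ 14.9736.

14.9736


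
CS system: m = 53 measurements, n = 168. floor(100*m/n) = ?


100*m/n = 100*53/168 ≈ 31.5476.
floor = 31.

31


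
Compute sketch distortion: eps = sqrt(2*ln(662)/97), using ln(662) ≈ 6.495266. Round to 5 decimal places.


ln(662) ≈ 6.495266.
2*ln(N)/m ≈ 2*6.495266/97 ≈ 0.13392301.
eps = sqrt(0.13392301) ≈ 0.3659549 ≈ 0.36595.

0.36595


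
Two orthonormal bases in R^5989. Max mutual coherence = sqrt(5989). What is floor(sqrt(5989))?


77^2 = 5929 <= 5989 < 6084 = 78^2, so 77 <= sqrt(5989) < 78.
floor(sqrt(5989)) = 77.

77


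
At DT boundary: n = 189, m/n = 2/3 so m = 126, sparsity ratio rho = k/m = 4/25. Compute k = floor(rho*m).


m = 2/3*189 = 126.
rho = 4/25.
rho*m = 4/25*126 = 20.16.
k = floor(20.16) = 20.

20


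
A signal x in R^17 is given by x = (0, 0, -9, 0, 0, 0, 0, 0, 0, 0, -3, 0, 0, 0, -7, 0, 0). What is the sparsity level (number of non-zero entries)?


Non-zero positions: [2, 10, 14].
Sparsity = 3.

3


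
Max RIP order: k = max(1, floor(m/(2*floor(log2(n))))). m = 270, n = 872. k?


floor(log2(872)) = 9.
2*9 = 18.
m/(2*floor(log2(n))) = 270/18 ≈ 15.0.
floor = 15.
k = max(1, 15) = 15.

15


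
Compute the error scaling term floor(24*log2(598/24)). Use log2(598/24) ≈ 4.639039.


log2(n/k) = log2(598/24) ≈ 4.639039.
k*log2(n/k) ≈ 24*4.639039 = 111.336936.
floor(111.336936) = 111.

111


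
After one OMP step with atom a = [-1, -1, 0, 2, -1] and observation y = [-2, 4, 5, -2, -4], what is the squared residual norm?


a^T a = 7.
a^T y = -2.
coeff = -2/7 = -2/7.
||r||^2 = 451/7.

451/7


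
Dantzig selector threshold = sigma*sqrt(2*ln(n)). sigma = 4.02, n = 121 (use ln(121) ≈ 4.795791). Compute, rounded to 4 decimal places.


ln(121) ≈ 4.795791.
2*ln(n) ≈ 9.591582.
sqrt(2*ln(n)) ≈ sqrt(9.591582) ≈ 3.097028.
threshold ≈ 4.02*3.097028 = 12.45005256 ≈ 12.4501.

12.4501


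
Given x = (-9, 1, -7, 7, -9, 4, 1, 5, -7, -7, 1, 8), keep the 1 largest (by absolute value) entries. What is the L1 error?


Sorted |x_i| descending: [9, 9, 8, 7, 7, 7, 7, 5, 4, 1, 1, 1]
Keep top 1: [9]
Tail entries: [9, 8, 7, 7, 7, 7, 5, 4, 1, 1, 1]
L1 error = sum of tail = 57.

57


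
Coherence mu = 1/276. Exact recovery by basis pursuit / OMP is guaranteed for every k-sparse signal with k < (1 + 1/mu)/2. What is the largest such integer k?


1/mu = 276.
1 + 1/mu = 277.
(1 + 1/mu)/2 = 138.5 is not an integer, so k_max = floor(138.5) = 138.

138


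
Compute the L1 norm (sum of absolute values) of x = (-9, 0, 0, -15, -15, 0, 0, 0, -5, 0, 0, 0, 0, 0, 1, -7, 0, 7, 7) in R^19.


Non-zero entries: [(0, -9), (3, -15), (4, -15), (8, -5), (14, 1), (15, -7), (17, 7), (18, 7)]
Absolute values: [9, 15, 15, 5, 1, 7, 7, 7]
||x||_1 = sum = 66.

66


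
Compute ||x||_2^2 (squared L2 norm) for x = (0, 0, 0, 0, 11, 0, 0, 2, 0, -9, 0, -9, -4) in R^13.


Non-zero entries: [(4, 11), (7, 2), (9, -9), (11, -9), (12, -4)]
Squares: [121, 4, 81, 81, 16]
||x||_2^2 = sum = 303.

303


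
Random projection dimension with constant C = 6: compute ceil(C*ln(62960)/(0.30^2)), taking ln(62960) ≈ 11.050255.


ln(62960) ≈ 11.050255.
eps^2 = 0.30^2 = 0.09.
C*ln(N)/eps^2 ≈ 6*11.050255/0.09 ≈ 736.6837.
m = ceil(736.6837) = 737.

737


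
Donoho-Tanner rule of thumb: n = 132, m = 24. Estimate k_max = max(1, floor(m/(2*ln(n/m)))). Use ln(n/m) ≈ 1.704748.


n/m = 132/24 = 11/2.
ln(n/m) ≈ 1.704748.
2*ln(n/m) ≈ 3.409496.
m/(2*ln(n/m)) ≈ 24/3.409496 ≈ 7.0392.
floor = 7.
k_max = max(1, 7) = 7.

7


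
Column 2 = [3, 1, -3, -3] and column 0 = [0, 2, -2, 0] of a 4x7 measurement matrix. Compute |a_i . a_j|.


Inner product: 3*0 + 1*2 + -3*-2 + -3*0
Products: [0, 2, 6, 0]
Sum = 8.
|dot| = 8.

8


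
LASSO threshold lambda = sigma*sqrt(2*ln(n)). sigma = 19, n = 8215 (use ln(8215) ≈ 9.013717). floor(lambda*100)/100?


ln(8215) ≈ 9.013717.
2*ln(n) ≈ 18.027434.
sqrt(2*ln(n)) ≈ sqrt(18.027434) ≈ 4.245873.
lambda ≈ 19*4.245873 = 80.671587.
floor(lambda*100)/100 = 80.67.

80.67


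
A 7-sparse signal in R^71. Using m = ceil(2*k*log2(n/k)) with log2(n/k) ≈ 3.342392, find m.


log2(n/k) = log2(71/7) ≈ 3.342392.
2*k*log2(n/k) ≈ 2*7*3.342392 = 46.793488.
m = ceil(46.793488) = 47.

47


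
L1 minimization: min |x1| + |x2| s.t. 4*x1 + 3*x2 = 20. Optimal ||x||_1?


Axis intercepts:
  x1 = 5, x2 = 0: L1 = 5
  x1 = 0, x2 = 20/3: L1 = 20/3
x* = (5, 0)
||x*||_1 = 5.

5


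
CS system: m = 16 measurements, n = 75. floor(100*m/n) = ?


100*m/n = 100*16/75 ≈ 21.3333.
floor = 21.

21


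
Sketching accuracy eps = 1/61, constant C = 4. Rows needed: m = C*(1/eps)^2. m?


1/eps = 61.
(1/eps)^2 = 3721.
m = 4*3721 = 14884.

14884


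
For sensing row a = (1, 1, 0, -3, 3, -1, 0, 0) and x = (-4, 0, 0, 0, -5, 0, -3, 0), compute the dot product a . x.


Non-zero terms: ['1*-4', '3*-5', '0*-3']
Products: [-4, -15, 0]
y = sum = -19.

-19


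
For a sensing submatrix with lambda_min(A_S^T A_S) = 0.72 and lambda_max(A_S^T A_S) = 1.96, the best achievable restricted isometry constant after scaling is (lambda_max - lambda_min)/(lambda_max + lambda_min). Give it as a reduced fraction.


lambda_max - lambda_min = 1.96 - 0.72 = 1.24.
lambda_max + lambda_min = 1.96 + 0.72 = 2.68.
delta = 1.24/2.68 = 124/268 = 31/67.

31/67


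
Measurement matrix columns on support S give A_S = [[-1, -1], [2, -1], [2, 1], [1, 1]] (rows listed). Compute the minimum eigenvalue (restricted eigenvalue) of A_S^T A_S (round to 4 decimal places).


A_S^T A_S = [[10, 2], [2, 4]].
trace = 14.
det = 36.
disc = trace^2 - 4*det = 196 - 4*36 = 52.
sqrt(52) ≈ 7.211103.
lam_min = (14 - sqrt(52))/2 ≈ (14 - 7.211103)/2 = 3.3944485 ≈ 3.3944.

3.3944


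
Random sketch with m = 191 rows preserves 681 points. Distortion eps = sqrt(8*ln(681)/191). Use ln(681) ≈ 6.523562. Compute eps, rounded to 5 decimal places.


ln(681) ≈ 6.523562.
8*ln(N)/m ≈ 8*6.523562/191 ≈ 0.2732382.
eps = sqrt(0.2732382) ≈ 0.5227219 ≈ 0.52272.

0.52272


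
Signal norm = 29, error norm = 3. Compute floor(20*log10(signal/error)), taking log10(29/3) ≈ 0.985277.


||x||/||e|| = 29/3.
log10(29/3) ≈ 0.985277.
20*log10(||x||/||e||) ≈ 20*0.985277 = 19.70554.
floor(19.70554) = 19.

19


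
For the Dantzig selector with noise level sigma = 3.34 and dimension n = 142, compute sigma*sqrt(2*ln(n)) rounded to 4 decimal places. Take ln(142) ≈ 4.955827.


ln(142) ≈ 4.955827.
2*ln(n) ≈ 9.911654.
sqrt(2*ln(n)) ≈ sqrt(9.911654) ≈ 3.148278.
threshold ≈ 3.34*3.148278 = 10.51524852 ≈ 10.5152.

10.5152


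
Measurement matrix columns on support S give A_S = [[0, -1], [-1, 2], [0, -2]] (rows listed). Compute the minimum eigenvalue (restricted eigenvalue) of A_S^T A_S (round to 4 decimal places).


A_S^T A_S = [[1, -2], [-2, 9]].
trace = 10.
det = 5.
disc = trace^2 - 4*det = 100 - 4*5 = 80.
sqrt(80) ≈ 8.944272.
lam_min = (10 - sqrt(80))/2 ≈ (10 - 8.944272)/2 = 0.527864 ≈ 0.5279.

0.5279


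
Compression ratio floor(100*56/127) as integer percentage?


100*m/n = 100*56/127 ≈ 44.0945.
floor = 44.

44


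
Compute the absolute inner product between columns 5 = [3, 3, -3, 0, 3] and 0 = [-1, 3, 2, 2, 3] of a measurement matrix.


Inner product: 3*-1 + 3*3 + -3*2 + 0*2 + 3*3
Products: [-3, 9, -6, 0, 9]
Sum = 9.
|dot| = 9.

9


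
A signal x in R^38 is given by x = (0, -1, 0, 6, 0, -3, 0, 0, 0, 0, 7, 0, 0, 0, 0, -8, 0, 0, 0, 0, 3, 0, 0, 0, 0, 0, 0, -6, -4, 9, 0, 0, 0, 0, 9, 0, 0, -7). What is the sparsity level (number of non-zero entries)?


Non-zero positions: [1, 3, 5, 10, 15, 20, 27, 28, 29, 34, 37].
Sparsity = 11.

11


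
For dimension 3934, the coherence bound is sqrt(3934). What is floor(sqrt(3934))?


62^2 = 3844 <= 3934 < 3969 = 63^2, so 62 <= sqrt(3934) < 63.
floor(sqrt(3934)) = 62.

62


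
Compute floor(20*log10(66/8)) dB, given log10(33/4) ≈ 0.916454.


||x||/||e|| = 66/8 = 33/4.
log10(33/4) ≈ 0.916454.
20*log10(||x||/||e||) ≈ 20*0.916454 = 18.32908.
floor(18.32908) = 18.

18


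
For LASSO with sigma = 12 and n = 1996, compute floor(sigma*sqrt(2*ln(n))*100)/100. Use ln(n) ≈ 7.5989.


ln(1996) ≈ 7.5989.
2*ln(n) ≈ 15.1978.
sqrt(2*ln(n)) ≈ sqrt(15.1978) ≈ 3.898436.
lambda ≈ 12*3.898436 = 46.781232.
floor(lambda*100)/100 = 46.78.

46.78


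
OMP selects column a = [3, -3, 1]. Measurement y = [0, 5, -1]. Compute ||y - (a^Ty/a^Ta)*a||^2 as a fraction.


a^T a = 19.
a^T y = -16.
coeff = -16/19 = -16/19.
||r||^2 = 238/19.

238/19


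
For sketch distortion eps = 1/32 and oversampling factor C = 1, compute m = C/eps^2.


1/eps = 32.
(1/eps)^2 = 1024.
m = 1*1024 = 1024.

1024


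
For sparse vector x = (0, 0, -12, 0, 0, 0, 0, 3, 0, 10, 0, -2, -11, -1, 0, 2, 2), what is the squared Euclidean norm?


Non-zero entries: [(2, -12), (7, 3), (9, 10), (11, -2), (12, -11), (13, -1), (15, 2), (16, 2)]
Squares: [144, 9, 100, 4, 121, 1, 4, 4]
||x||_2^2 = sum = 387.

387


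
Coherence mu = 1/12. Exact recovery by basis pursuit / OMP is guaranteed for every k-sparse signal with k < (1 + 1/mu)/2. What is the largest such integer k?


1/mu = 12.
1 + 1/mu = 13.
(1 + 1/mu)/2 = 6.5 is not an integer, so k_max = floor(6.5) = 6.

6


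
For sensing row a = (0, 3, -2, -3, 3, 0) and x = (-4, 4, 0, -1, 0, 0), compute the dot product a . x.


Non-zero terms: ['0*-4', '3*4', '-3*-1']
Products: [0, 12, 3]
y = sum = 15.

15


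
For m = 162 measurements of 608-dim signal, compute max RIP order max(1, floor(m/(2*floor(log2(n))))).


floor(log2(608)) = 9.
2*9 = 18.
m/(2*floor(log2(n))) = 162/18 ≈ 9.0.
floor = 9.
k = max(1, 9) = 9.

9


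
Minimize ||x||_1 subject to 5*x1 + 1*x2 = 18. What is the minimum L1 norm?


Axis intercepts:
  x1 = 18/5, x2 = 0: L1 = 18/5
  x1 = 0, x2 = 18: L1 = 18
x* = (18/5, 0)
||x*||_1 = 18/5.

18/5


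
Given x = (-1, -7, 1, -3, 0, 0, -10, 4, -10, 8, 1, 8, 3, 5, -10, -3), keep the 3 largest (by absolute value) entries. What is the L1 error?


Sorted |x_i| descending: [10, 10, 10, 8, 8, 7, 5, 4, 3, 3, 3, 1, 1, 1, 0, 0]
Keep top 3: [10, 10, 10]
Tail entries: [8, 8, 7, 5, 4, 3, 3, 3, 1, 1, 1, 0, 0]
L1 error = sum of tail = 44.

44


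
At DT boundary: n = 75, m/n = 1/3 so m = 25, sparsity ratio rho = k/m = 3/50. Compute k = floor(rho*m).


m = 1/3*75 = 25.
rho = 3/50.
rho*m = 3/50*25 = 1.5.
k = floor(1.5) = 1.

1


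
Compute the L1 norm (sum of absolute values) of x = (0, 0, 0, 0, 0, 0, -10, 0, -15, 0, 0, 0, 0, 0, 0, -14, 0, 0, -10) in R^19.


Non-zero entries: [(6, -10), (8, -15), (15, -14), (18, -10)]
Absolute values: [10, 15, 14, 10]
||x||_1 = sum = 49.

49


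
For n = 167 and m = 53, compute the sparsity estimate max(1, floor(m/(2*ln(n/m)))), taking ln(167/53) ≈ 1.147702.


n/m = 167/53.
ln(n/m) ≈ 1.147702.
2*ln(n/m) ≈ 2.295404.
m/(2*ln(n/m)) ≈ 53/2.295404 ≈ 23.0896.
floor = 23.
k_max = max(1, 23) = 23.

23


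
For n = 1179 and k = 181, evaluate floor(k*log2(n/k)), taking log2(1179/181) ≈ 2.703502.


log2(n/k) = log2(1179/181) ≈ 2.703502.
k*log2(n/k) ≈ 181*2.703502 = 489.333862.
floor(489.333862) = 489.

489


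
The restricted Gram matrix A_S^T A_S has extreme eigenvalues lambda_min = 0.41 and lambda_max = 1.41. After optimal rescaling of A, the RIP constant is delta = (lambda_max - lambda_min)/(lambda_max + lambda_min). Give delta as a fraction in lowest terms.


lambda_max - lambda_min = 1.41 - 0.41 = 1.00.
lambda_max + lambda_min = 1.41 + 0.41 = 1.82.
delta = 1.00/1.82 = 100/182 = 50/91.

50/91


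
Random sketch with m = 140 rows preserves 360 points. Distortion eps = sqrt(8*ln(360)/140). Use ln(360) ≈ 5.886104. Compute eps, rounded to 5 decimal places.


ln(360) ≈ 5.886104.
8*ln(N)/m ≈ 8*5.886104/140 ≈ 0.3363488.
eps = sqrt(0.3363488) ≈ 0.5799559 ≈ 0.57996.

0.57996


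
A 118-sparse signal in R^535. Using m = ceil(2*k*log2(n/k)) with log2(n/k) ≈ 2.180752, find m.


log2(n/k) = log2(535/118) ≈ 2.180752.
2*k*log2(n/k) ≈ 2*118*2.180752 = 514.657472.
m = ceil(514.657472) = 515.

515


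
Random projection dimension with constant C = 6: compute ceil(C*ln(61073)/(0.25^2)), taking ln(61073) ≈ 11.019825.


ln(61073) ≈ 11.019825.
eps^2 = 0.25^2 = 0.0625.
C*ln(N)/eps^2 ≈ 6*11.019825/0.0625 ≈ 1057.9032.
m = ceil(1057.9032) = 1058.

1058


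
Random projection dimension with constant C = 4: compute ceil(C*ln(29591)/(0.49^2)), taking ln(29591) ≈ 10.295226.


ln(29591) ≈ 10.295226.
eps^2 = 0.49^2 = 0.2401.
C*ln(N)/eps^2 ≈ 4*10.295226/0.2401 ≈ 171.5156.
m = ceil(171.5156) = 172.

172


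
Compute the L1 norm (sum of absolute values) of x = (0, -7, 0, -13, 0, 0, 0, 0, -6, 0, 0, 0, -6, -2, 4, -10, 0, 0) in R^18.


Non-zero entries: [(1, -7), (3, -13), (8, -6), (12, -6), (13, -2), (14, 4), (15, -10)]
Absolute values: [7, 13, 6, 6, 2, 4, 10]
||x||_1 = sum = 48.

48


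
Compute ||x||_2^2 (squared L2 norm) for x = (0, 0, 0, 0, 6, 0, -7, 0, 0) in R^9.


Non-zero entries: [(4, 6), (6, -7)]
Squares: [36, 49]
||x||_2^2 = sum = 85.

85


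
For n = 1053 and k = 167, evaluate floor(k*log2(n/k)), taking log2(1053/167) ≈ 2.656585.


log2(n/k) = log2(1053/167) ≈ 2.656585.
k*log2(n/k) ≈ 167*2.656585 = 443.649695.
floor(443.649695) = 443.

443


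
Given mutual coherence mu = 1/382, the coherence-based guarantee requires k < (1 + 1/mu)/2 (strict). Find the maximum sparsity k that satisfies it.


1/mu = 382.
1 + 1/mu = 383.
(1 + 1/mu)/2 = 191.5 is not an integer, so k_max = floor(191.5) = 191.

191


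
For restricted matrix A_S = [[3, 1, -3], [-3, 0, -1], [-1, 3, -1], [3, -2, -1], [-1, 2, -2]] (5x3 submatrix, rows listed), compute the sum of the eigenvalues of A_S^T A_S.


Sum of eigenvalues of A_S^T A_S = trace(A_S^T A_S) = sum of squared column norms of A_S.
A_S^T A_S diagonal: [29, 18, 16].
trace = 29 + 18 + 16 = 63.

63


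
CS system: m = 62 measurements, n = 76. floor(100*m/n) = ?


100*m/n = 100*62/76 ≈ 81.5789.
floor = 81.

81


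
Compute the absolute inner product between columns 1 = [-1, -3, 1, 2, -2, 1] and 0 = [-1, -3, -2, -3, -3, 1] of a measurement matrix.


Inner product: -1*-1 + -3*-3 + 1*-2 + 2*-3 + -2*-3 + 1*1
Products: [1, 9, -2, -6, 6, 1]
Sum = 9.
|dot| = 9.

9


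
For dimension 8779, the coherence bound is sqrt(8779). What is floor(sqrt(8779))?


93^2 = 8649 <= 8779 < 8836 = 94^2, so 93 <= sqrt(8779) < 94.
floor(sqrt(8779)) = 93.

93


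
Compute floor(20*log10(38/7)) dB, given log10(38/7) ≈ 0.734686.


||x||/||e|| = 38/7.
log10(38/7) ≈ 0.734686.
20*log10(||x||/||e||) ≈ 20*0.734686 = 14.69372.
floor(14.69372) = 14.

14


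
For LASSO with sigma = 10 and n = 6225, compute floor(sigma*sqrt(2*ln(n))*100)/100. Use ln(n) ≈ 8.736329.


ln(6225) ≈ 8.736329.
2*ln(n) ≈ 17.472658.
sqrt(2*ln(n)) ≈ sqrt(17.472658) ≈ 4.180031.
lambda ≈ 10*4.180031 = 41.80031.
floor(lambda*100)/100 = 41.80.

41.80


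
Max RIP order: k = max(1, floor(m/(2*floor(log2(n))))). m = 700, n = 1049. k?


floor(log2(1049)) = 10.
2*10 = 20.
m/(2*floor(log2(n))) = 700/20 ≈ 35.0.
floor = 35.
k = max(1, 35) = 35.

35


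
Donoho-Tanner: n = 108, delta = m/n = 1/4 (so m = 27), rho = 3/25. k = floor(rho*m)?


m = 1/4*108 = 27.
rho = 3/25.
rho*m = 3/25*27 = 3.24.
k = floor(3.24) = 3.

3


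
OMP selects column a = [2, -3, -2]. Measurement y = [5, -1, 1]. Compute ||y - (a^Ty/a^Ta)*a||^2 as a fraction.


a^T a = 17.
a^T y = 11.
coeff = 11/17 = 11/17.
||r||^2 = 338/17.

338/17


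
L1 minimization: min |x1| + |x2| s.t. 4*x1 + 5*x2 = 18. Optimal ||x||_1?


Axis intercepts:
  x1 = 9/2, x2 = 0: L1 = 9/2
  x1 = 0, x2 = 18/5: L1 = 18/5
x* = (0, 18/5)
||x*||_1 = 18/5.

18/5


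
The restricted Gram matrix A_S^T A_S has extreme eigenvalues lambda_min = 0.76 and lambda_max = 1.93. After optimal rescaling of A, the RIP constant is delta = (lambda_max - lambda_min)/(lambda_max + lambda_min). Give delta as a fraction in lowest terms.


lambda_max - lambda_min = 1.93 - 0.76 = 1.17.
lambda_max + lambda_min = 1.93 + 0.76 = 2.69.
delta = 1.17/2.69 = 117/269.

117/269


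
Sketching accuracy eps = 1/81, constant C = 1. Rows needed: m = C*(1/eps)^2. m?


1/eps = 81.
(1/eps)^2 = 6561.
m = 1*6561 = 6561.

6561


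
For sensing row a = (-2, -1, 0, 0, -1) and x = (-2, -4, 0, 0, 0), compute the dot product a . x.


Non-zero terms: ['-2*-2', '-1*-4']
Products: [4, 4]
y = sum = 8.

8


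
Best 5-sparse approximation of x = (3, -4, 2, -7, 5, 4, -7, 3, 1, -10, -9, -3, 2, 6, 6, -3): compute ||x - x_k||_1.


Sorted |x_i| descending: [10, 9, 7, 7, 6, 6, 5, 4, 4, 3, 3, 3, 3, 2, 2, 1]
Keep top 5: [10, 9, 7, 7, 6]
Tail entries: [6, 5, 4, 4, 3, 3, 3, 3, 2, 2, 1]
L1 error = sum of tail = 36.

36


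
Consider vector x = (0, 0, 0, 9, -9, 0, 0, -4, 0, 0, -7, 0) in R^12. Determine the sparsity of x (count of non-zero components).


Non-zero positions: [3, 4, 7, 10].
Sparsity = 4.

4


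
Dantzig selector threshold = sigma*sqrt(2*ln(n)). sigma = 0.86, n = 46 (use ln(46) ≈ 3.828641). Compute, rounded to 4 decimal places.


ln(46) ≈ 3.828641.
2*ln(n) ≈ 7.657282.
sqrt(2*ln(n)) ≈ sqrt(7.657282) ≈ 2.767179.
threshold ≈ 0.86*2.767179 = 2.37977394 ≈ 2.3798.

2.3798


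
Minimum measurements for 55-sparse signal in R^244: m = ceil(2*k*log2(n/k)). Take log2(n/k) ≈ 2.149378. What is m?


log2(n/k) = log2(244/55) ≈ 2.149378.
2*k*log2(n/k) ≈ 2*55*2.149378 = 236.43158.
m = ceil(236.43158) = 237.

237


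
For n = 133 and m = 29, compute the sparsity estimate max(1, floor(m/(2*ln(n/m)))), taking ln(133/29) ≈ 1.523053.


n/m = 133/29.
ln(n/m) ≈ 1.523053.
2*ln(n/m) ≈ 3.046106.
m/(2*ln(n/m)) ≈ 29/3.046106 ≈ 9.5204.
floor = 9.
k_max = max(1, 9) = 9.

9


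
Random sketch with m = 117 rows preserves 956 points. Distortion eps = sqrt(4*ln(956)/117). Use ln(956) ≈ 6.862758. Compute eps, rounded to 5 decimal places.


ln(956) ≈ 6.862758.
4*ln(N)/m ≈ 4*6.862758/117 ≈ 0.23462421.
eps = sqrt(0.23462421) ≈ 0.4843802 ≈ 0.48438.

0.48438


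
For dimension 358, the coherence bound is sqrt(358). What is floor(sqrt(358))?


18^2 = 324 <= 358 < 361 = 19^2, so 18 <= sqrt(358) < 19.
floor(sqrt(358)) = 18.

18


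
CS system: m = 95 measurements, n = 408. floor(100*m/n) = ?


100*m/n = 100*95/408 ≈ 23.2843.
floor = 23.

23


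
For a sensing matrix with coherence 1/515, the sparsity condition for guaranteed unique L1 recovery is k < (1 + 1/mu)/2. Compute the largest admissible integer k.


1/mu = 515.
1 + 1/mu = 516.
(1 + 1/mu)/2 = 258 is an integer and the inequality is strict, so k_max = 258 - 1 = 257.

257


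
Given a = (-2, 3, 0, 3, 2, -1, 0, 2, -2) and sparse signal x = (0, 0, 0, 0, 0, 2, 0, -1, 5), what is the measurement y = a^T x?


Non-zero terms: ['-1*2', '2*-1', '-2*5']
Products: [-2, -2, -10]
y = sum = -14.

-14


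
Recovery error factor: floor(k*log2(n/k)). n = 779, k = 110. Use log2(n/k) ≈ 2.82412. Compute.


log2(n/k) = log2(779/110) ≈ 2.82412.
k*log2(n/k) ≈ 110*2.82412 = 310.6532.
floor(310.6532) = 310.

310


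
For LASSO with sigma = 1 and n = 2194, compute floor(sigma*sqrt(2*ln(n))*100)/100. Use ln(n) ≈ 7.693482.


ln(2194) ≈ 7.693482.
2*ln(n) ≈ 15.386964.
sqrt(2*ln(n)) ≈ sqrt(15.386964) ≈ 3.922622.
lambda ≈ 1*3.922622 = 3.922622.
floor(lambda*100)/100 = 3.92.

3.92


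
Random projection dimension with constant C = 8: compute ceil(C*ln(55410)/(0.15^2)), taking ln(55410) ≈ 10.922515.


ln(55410) ≈ 10.922515.
eps^2 = 0.15^2 = 0.0225.
C*ln(N)/eps^2 ≈ 8*10.922515/0.0225 ≈ 3883.5609.
m = ceil(3883.5609) = 3884.

3884


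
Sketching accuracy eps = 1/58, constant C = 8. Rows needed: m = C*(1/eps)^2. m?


1/eps = 58.
(1/eps)^2 = 3364.
m = 8*3364 = 26912.

26912


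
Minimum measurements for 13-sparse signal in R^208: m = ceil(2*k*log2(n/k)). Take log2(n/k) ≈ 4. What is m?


log2(n/k) = log2(208/13) ≈ 4.
2*k*log2(n/k) ≈ 2*13*4 = 104.
m = ceil(104) = 104.

104


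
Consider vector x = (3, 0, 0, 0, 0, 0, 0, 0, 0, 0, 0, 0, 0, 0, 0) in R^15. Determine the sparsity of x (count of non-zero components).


Non-zero positions: [0].
Sparsity = 1.

1


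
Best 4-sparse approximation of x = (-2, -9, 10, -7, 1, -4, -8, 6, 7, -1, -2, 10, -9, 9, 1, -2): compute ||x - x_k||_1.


Sorted |x_i| descending: [10, 10, 9, 9, 9, 8, 7, 7, 6, 4, 2, 2, 2, 1, 1, 1]
Keep top 4: [10, 10, 9, 9]
Tail entries: [9, 8, 7, 7, 6, 4, 2, 2, 2, 1, 1, 1]
L1 error = sum of tail = 50.

50


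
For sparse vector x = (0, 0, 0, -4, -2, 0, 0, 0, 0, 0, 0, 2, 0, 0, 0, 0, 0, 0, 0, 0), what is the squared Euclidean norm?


Non-zero entries: [(3, -4), (4, -2), (11, 2)]
Squares: [16, 4, 4]
||x||_2^2 = sum = 24.

24


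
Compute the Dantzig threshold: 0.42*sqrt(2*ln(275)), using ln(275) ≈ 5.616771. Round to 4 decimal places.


ln(275) ≈ 5.616771.
2*ln(n) ≈ 11.233542.
sqrt(2*ln(n)) ≈ sqrt(11.233542) ≈ 3.351648.
threshold ≈ 0.42*3.351648 = 1.40769216 ≈ 1.4077.

1.4077


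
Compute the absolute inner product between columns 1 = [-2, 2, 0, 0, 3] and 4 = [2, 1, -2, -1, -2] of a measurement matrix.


Inner product: -2*2 + 2*1 + 0*-2 + 0*-1 + 3*-2
Products: [-4, 2, 0, 0, -6]
Sum = -8.
|dot| = 8.

8


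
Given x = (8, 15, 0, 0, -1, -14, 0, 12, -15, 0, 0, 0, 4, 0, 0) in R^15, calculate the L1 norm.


Non-zero entries: [(0, 8), (1, 15), (4, -1), (5, -14), (7, 12), (8, -15), (12, 4)]
Absolute values: [8, 15, 1, 14, 12, 15, 4]
||x||_1 = sum = 69.

69


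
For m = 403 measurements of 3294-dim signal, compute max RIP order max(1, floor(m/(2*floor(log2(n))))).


floor(log2(3294)) = 11.
2*11 = 22.
m/(2*floor(log2(n))) = 403/22 ≈ 18.3182.
floor = 18.
k = max(1, 18) = 18.

18


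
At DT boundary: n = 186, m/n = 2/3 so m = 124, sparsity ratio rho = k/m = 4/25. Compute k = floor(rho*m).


m = 2/3*186 = 124.
rho = 4/25.
rho*m = 4/25*124 = 19.84.
k = floor(19.84) = 19.

19


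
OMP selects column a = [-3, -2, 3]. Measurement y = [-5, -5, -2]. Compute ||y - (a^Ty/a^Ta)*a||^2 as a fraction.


a^T a = 22.
a^T y = 19.
coeff = 19/22 = 19/22.
||r||^2 = 827/22.

827/22


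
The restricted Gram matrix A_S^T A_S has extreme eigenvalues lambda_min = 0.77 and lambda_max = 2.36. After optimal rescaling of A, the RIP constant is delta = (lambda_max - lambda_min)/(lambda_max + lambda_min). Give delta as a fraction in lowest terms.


lambda_max - lambda_min = 2.36 - 0.77 = 1.59.
lambda_max + lambda_min = 2.36 + 0.77 = 3.13.
delta = 1.59/3.13 = 159/313.

159/313


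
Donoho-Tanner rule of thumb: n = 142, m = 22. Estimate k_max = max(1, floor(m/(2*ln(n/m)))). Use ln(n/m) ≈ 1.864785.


n/m = 142/22 = 71/11.
ln(n/m) ≈ 1.864785.
2*ln(n/m) ≈ 3.72957.
m/(2*ln(n/m)) ≈ 22/3.72957 ≈ 5.8988.
floor = 5.
k_max = max(1, 5) = 5.

5
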